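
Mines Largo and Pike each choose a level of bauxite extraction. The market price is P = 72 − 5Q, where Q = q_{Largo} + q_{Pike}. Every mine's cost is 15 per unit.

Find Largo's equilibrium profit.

Mine Largo's profit: π = q_{Largo}(72 − 5(q_{Largo} + q_{Pike})) − 15q_{Largo}.
∂π/∂q_{Largo} = 57 − 10q_{Largo} − 5q_{Pike} = 0, so q_{Largo} = 5.7 − 0.5q_{Pike}.
The game is symmetric, so in equilibrium q_{Pike} = q_{Largo}: the reaction function gives 1.5q_{Largo} = 5.7, hence q_{Largo} = 3.8.
Price P = 72 − 5·7.6 = 34.
Largo's profit: (34 − 15)·3.8 = 72.2.

72.2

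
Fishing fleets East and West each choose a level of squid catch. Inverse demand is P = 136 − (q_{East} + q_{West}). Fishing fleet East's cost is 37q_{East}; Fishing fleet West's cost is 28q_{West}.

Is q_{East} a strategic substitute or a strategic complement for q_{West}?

Fishing fleet East's profit: π = q_{East}(136 − (q_{East} + q_{West})) − 37q_{East}.
∂π/∂q_{East} = 99 − 2q_{East} − q_{West} = 0, so q_{East} = 49.5 − 0.5q_{West}.
The best-response slope dq_{East}/dq_{West} = −0.5 < 0: the reaction function is downward-sloping, so the choices are strategic substitutes.

strategic substitutes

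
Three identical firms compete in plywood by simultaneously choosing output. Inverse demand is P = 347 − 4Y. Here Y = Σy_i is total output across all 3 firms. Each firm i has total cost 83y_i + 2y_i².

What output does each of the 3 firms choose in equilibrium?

A representative firm's profit is π_i = y_i(347 − 4Y) − 83y_i − 2y_i², with Y = y_i + Σ_{j≠i} y_j.
First-order condition: 264 − 12y_i − 4Σ_{j≠i} y_j = 0.
With identical firms, set every y_j = y: then 264 − 12y − 8y = 0, i.e. y = 264/20 = 13.2.

13.2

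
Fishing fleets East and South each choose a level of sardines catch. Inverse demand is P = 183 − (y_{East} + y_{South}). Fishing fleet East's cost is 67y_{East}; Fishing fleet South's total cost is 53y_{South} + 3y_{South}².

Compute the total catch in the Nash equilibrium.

62.8

Fishing fleet East's profit: π = y_{East}(183 − (y_{East} + y_{South})) − 67y_{East}.
∂π/∂y_{East} = 116 − 2y_{East} − y_{South} = 0, so y_{East} = 58 − 0.5y_{South}.
For South: ∂π/∂y_{South} = 130 − 8y_{South} − y_{East} = 0 ⇒ y_{South} = 16.25 − 0.125y_{East}.
Plugging y_{South} into East's best response: y_{East} = 58 − 0.5(16.25 − 0.125y_{East}) ⇒ 0.9375y_{East} = 49.875, so y_{East} = 53.2.
Then y_{South} = 16.25 − 0.125·53.2 = 9.6.
Total catch: 53.2 + 9.6 = 62.8.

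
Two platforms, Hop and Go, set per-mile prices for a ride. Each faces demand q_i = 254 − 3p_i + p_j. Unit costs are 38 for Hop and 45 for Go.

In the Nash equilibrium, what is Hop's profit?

3931.32

Hop's profit: π = (p_{Hop} − 38)(254 − 3p_{Hop} + p_{Go}).
∂π/∂p_{Hop} = 368 − 6p_{Hop} + p_{Go} = 0 ⇒ p_{Hop} = 184/3 + (1/6)p_{Go}.
Similarly p_{Go} = 389/6 + (1/6)p_{Hop}.
Solving the two reaction functions simultaneously: (1 − (1/6)(1/6))p_{Hop} = 184/3 + (1/6)·(389/6), so (35/36)p_{Hop} = 2597/36 and p_{Hop} = 74.2.
Then p_{Go} = 389/6 + (1/6)·74.2 = 77.2.
q_{Hop} = 254 − 3·74.2 + 77.2 = 108.6.
Profit = (74.2 − 38)·108.6 = 3931.32.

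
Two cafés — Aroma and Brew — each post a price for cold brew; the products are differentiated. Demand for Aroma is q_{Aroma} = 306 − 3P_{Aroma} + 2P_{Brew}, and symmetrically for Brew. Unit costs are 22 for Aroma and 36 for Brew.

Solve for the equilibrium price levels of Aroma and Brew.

Aroma's profit: π = (P_{Aroma} − 22)(306 − 3P_{Aroma} + 2P_{Brew}).
∂π/∂P_{Aroma} = 372 − 6P_{Aroma} + 2P_{Brew} = 0 ⇒ P_{Aroma} = 62 + (1/3)P_{Brew}.
Similarly P_{Brew} = 69 + (1/3)P_{Aroma}.
Substituting the second reaction function into the first: P_{Aroma} = 62 + (1/3)(69 + (1/3)P_{Aroma}), which gives (8/9)P_{Aroma} = 85 ⇒ P_{Aroma} = 95.625.
Then P_{Brew} = 69 + (1/3)·95.625 = 100.875.

95.625, 100.875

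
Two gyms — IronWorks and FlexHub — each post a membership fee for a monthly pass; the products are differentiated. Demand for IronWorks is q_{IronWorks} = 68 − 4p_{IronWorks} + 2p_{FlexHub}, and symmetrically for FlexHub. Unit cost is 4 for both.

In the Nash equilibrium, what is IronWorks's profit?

IronWorks's profit: π = (p_{IronWorks} − 4)(68 − 4p_{IronWorks} + 2p_{FlexHub}).
∂π/∂p_{IronWorks} = 84 − 8p_{IronWorks} + 2p_{FlexHub} = 0 ⇒ p_{IronWorks} = 10.5 + 0.25p_{FlexHub}.
By symmetry p_{FlexHub} = p_{IronWorks}; substituting into the reaction function, 0.75p_{IronWorks} = 10.5 and p_{IronWorks} = 14.
q_{IronWorks} = 68 − 4·14 + 2·14 = 40.
Profit = (14 − 4)·40 = 400.

400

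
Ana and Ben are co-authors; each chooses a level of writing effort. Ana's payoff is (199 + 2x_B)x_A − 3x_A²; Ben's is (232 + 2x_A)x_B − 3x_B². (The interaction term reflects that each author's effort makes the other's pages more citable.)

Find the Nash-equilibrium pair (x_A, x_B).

51.8125, 55.9375

Expanding Ana's payoff: 199x_A + 2x_Bx_A − 3x_A².
∂π/∂x_A = 199 + 2x_B − 6x_A = 0, so x_A = 199/6 + (1/3)x_B.
Likewise for Ben: x_B = 116/3 + (1/3)x_A.
Substituting the second reaction function into the first: x_A = 199/6 + (1/3)(116/3 + (1/3)x_A), which gives (8/9)x_A = 829/18 ⇒ x_A = 51.8125.
Then x_B = 116/3 + (1/3)·51.8125 = 55.9375.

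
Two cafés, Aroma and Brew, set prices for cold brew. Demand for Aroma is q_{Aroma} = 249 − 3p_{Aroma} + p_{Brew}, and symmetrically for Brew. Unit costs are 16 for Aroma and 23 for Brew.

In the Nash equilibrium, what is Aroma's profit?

5808

Aroma's profit: π = (p_{Aroma} − 16)(249 − 3p_{Aroma} + p_{Brew}).
∂π/∂p_{Aroma} = 297 − 6p_{Aroma} + p_{Brew} = 0 ⇒ p_{Aroma} = 49.5 + (1/6)p_{Brew}.
Similarly p_{Brew} = 53 + (1/6)p_{Aroma}.
Plugging p_{Brew} into Aroma's best response: p_{Aroma} = 49.5 + (1/6)(53 + (1/6)p_{Aroma}) ⇒ (35/36)p_{Aroma} = 175/3, so p_{Aroma} = 60.
Then p_{Brew} = 53 + (1/6)·60 = 63.
q_{Aroma} = 249 − 3·60 + 63 = 132.
Profit = (60 − 16)·132 = 5808.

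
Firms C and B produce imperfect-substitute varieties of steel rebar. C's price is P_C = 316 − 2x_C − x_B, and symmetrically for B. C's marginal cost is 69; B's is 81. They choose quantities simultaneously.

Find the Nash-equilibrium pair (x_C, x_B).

50.2, 46.2

Firm C's profit: π = x_C(316 − 2x_C − x_B) − 69x_C.
∂π/∂x_C = 247 − 4x_C − x_B = 0 ⇒ x_C = 61.75 − 0.25x_B.
Similarly x_B = 58.75 − 0.25x_C.
Plugging x_B into C's best response: x_C = 61.75 − 0.25(58.75 − 0.25x_C) ⇒ 0.9375x_C = 47.0625, so x_C = 50.2.
Then x_B = 58.75 − 0.25·50.2 = 46.2.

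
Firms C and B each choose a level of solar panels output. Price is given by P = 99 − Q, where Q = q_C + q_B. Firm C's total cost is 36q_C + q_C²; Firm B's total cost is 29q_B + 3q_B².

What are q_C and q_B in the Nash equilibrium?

Firm C's profit: π = q_C(99 − (q_C + q_B)) − 36q_C − q_C².
∂π/∂q_C = 63 − 4q_C − q_B = 0, so q_C = 15.75 − 0.25q_B.
For B: ∂π/∂q_B = 70 − 8q_B − q_C = 0 ⇒ q_B = 8.75 − 0.125q_C.
Solving the two reaction functions simultaneously: (1 − (−0.25)(−0.125))q_C = 15.75 − 0.25·8.75, so (31/32)q_C = 13.5625 and q_C = 14.
Then q_B = 8.75 − 0.125·14 = 7.

14, 7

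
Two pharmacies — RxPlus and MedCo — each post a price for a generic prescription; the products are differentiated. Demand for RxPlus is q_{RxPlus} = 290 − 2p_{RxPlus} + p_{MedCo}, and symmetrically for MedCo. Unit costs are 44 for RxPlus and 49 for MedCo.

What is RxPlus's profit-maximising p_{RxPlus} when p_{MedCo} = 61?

109.75

RxPlus's profit: π = (p_{RxPlus} − 44)(290 − 2p_{RxPlus} + p_{MedCo}).
∂π/∂p_{RxPlus} = 378 − 4p_{RxPlus} + p_{MedCo} = 0 ⇒ p_{RxPlus} = 94.5 + 0.25p_{MedCo}.
At p_{MedCo} = 61: p_{RxPlus} = 94.5 + 0.25·61 = 109.75.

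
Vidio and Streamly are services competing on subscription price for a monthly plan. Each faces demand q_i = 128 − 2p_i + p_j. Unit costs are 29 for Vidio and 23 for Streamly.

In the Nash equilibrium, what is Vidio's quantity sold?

64.4

Vidio's profit: π = (p_{Vidio} − 29)(128 − 2p_{Vidio} + p_{Streamly}).
∂π/∂p_{Vidio} = 186 − 4p_{Vidio} + p_{Streamly} = 0 ⇒ p_{Vidio} = 46.5 + 0.25p_{Streamly}.
Similarly p_{Streamly} = 43.5 + 0.25p_{Vidio}.
Plugging p_{Streamly} into Vidio's best response: p_{Vidio} = 46.5 + 0.25(43.5 + 0.25p_{Vidio}) ⇒ 0.9375p_{Vidio} = 57.375, so p_{Vidio} = 61.2.
Then p_{Streamly} = 43.5 + 0.25·61.2 = 58.8.
q_{Vidio} = 128 − 2·61.2 + 58.8 = 64.4.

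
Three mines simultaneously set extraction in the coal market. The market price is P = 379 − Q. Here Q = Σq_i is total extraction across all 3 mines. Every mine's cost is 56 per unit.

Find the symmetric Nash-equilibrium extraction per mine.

A representative mine's profit is π_i = q_i(379 − Q) − 56q_i, with Q = q_i + Σ_{j≠i} q_j.
First-order condition: 323 − 2q_i − Σ_{j≠i} q_j = 0.
Imposing symmetry (q_j = q for all j) turns Σ_{j≠i} q_j into 2q, so 323 = 4q and q = 80.75.

80.75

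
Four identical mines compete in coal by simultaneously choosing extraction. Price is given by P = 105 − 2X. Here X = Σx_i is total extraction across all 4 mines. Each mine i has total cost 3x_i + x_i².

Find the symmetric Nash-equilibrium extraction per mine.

A representative mine's profit is π_i = x_i(105 − 2X) − 3x_i − x_i², with X = x_i + Σ_{j≠i} x_j.
First-order condition: 102 − 6x_i − 2Σ_{j≠i} x_j = 0.
Imposing symmetry (x_j = x for all j) turns Σ_{j≠i} x_j into 3x, so 102 = 12x and x = 8.5.

8.5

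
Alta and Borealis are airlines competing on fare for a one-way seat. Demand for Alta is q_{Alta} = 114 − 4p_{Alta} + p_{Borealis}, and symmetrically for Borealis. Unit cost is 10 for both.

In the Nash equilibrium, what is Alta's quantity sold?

48

Alta's profit: π = (p_{Alta} − 10)(114 − 4p_{Alta} + p_{Borealis}).
∂π/∂p_{Alta} = 154 − 8p_{Alta} + p_{Borealis} = 0 ⇒ p_{Alta} = 19.25 + 0.125p_{Borealis}.
By symmetry p_{Borealis} = p_{Alta}; substituting into the reaction function, 0.875p_{Alta} = 19.25 and p_{Alta} = 22.
q_{Alta} = 114 − 4·22 + 22 = 48.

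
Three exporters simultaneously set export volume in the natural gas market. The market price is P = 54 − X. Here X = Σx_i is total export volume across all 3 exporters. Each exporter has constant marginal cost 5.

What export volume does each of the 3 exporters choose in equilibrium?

12.25

A representative exporter's profit is π_i = x_i(54 − X) − 5x_i, with X = x_i + Σ_{j≠i} x_j.
First-order condition: 49 − 2x_i − Σ_{j≠i} x_j = 0.
With identical exporters, set every x_j = x: then 49 − 2x − 2x = 0, i.e. x = 49/4 = 12.25.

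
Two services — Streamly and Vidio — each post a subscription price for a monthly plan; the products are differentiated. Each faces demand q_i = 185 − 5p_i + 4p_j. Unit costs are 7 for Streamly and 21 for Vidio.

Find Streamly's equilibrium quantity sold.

165

Streamly's profit: π = (p_{Streamly} − 7)(185 − 5p_{Streamly} + 4p_{Vidio}).
∂π/∂p_{Streamly} = 220 − 10p_{Streamly} + 4p_{Vidio} = 0 ⇒ p_{Streamly} = 22 + 0.4p_{Vidio}.
Similarly p_{Vidio} = 29 + 0.4p_{Streamly}.
Solving the two reaction functions simultaneously: (1 − (0.4)(0.4))p_{Streamly} = 22 + 0.4·29, so 0.84p_{Streamly} = 33.6 and p_{Streamly} = 40.
Then p_{Vidio} = 29 + 0.4·40 = 45.
q_{Streamly} = 185 − 5·40 + 4·45 = 165.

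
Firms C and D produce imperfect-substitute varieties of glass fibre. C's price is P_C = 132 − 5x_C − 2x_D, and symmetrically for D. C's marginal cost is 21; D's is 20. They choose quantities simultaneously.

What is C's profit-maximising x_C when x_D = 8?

9.5

Firm C's profit: π = x_C(132 − 5x_C − 2x_D) − 21x_C.
∂π/∂x_C = 111 − 10x_C − 2x_D = 0 ⇒ x_C = 11.1 − 0.2x_D.
At x_D = 8: x_C = 11.1 − 0.2·8 = 9.5.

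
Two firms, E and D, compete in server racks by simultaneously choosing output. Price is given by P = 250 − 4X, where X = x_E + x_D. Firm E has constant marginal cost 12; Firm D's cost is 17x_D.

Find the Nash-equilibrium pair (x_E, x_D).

20.25, 19

Firm E's profit: π = x_E(250 − 4(x_E + x_D)) − 12x_E.
∂π/∂x_E = 238 − 8x_E − 4x_D = 0, so x_E = 29.75 − 0.5x_D.
By the same steps for D: x_D = 29.125 − 0.5x_E.
Plugging x_D into E's best response: x_E = 29.75 − 0.5(29.125 − 0.5x_E) ⇒ 0.75x_E = 15.1875, so x_E = 20.25.
Then x_D = 29.125 − 0.5·20.25 = 19.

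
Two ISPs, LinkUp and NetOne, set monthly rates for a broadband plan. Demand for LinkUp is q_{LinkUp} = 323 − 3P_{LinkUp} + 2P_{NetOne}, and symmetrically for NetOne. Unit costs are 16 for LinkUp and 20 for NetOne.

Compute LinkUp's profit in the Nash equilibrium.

18018.75

LinkUp's profit: π = (P_{LinkUp} − 16)(323 − 3P_{LinkUp} + 2P_{NetOne}).
∂π/∂P_{LinkUp} = 371 − 6P_{LinkUp} + 2P_{NetOne} = 0 ⇒ P_{LinkUp} = 371/6 + (1/3)P_{NetOne}.
Similarly P_{NetOne} = 383/6 + (1/3)P_{LinkUp}.
Substituting the second reaction function into the first: P_{LinkUp} = 371/6 + (1/3)(383/6 + (1/3)P_{LinkUp}), which gives (8/9)P_{LinkUp} = 748/9 ⇒ P_{LinkUp} = 93.5.
Then P_{NetOne} = 383/6 + (1/3)·93.5 = 95.
q_{LinkUp} = 323 − 3·93.5 + 2·95 = 232.5.
Profit = (93.5 − 16)·232.5 = 18018.75.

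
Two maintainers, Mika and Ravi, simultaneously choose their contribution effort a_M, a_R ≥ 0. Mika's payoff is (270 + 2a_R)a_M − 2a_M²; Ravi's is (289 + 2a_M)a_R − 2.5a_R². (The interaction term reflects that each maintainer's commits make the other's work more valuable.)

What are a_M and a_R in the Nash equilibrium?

Expanding Mika's payoff: 270a_M + 2a_Ra_M − 2a_M².
∂π/∂a_M = 270 + 2a_R − 4a_M = 0, so a_M = 67.5 + 0.5a_R.
Likewise for Ravi: a_R = 57.8 + 0.4a_M.
Solving the two reaction functions simultaneously: (1 − (0.5)(0.4))a_M = 67.5 + 0.5·57.8, so 0.8a_M = 96.4 and a_M = 120.5.
Then a_R = 57.8 + 0.4·120.5 = 106.

120.5, 106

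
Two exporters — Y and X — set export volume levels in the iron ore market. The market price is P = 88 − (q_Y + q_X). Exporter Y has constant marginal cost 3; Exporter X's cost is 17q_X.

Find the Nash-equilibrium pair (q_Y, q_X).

33, 19

Exporter Y's profit: π = q_Y(88 − (q_Y + q_X)) − 3q_Y.
∂π/∂q_Y = 85 − 2q_Y − q_X = 0, so q_Y = 42.5 − 0.5q_X.
By the same steps for X: q_X = 35.5 − 0.5q_Y.
Solving the two reaction functions simultaneously: (1 − (−0.5)(−0.5))q_Y = 42.5 − 0.5·35.5, so 0.75q_Y = 24.75 and q_Y = 33.
Then q_X = 35.5 − 0.5·33 = 19.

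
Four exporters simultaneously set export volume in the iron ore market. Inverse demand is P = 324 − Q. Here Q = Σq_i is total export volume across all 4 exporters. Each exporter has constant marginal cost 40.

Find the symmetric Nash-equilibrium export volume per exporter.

A representative exporter's profit is π_i = q_i(324 − Q) − 40q_i, with Q = q_i + Σ_{j≠i} q_j.
First-order condition: 284 − 2q_i − Σ_{j≠i} q_j = 0.
Imposing symmetry (q_j = q for all j) turns Σ_{j≠i} q_j into 3q, so 284 = 5q and q = 56.8.

56.8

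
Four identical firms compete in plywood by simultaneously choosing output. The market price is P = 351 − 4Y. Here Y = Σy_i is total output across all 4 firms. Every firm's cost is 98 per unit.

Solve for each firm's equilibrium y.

A representative firm's profit is π_i = y_i(351 − 4Y) − 98y_i, with Y = y_i + Σ_{j≠i} y_j.
First-order condition: 253 − 8y_i − 4Σ_{j≠i} y_j = 0.
In a symmetric equilibrium every firm chooses the same y, so Σ_{j≠i} y_j = 3y. The condition becomes 253 − 20y = 0, giving y = 253/20 = 12.65.

12.65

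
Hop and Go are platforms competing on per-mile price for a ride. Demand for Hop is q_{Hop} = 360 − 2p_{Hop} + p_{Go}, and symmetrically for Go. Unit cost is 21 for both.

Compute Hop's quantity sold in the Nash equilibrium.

226

Hop's profit: π = (p_{Hop} − 21)(360 − 2p_{Hop} + p_{Go}).
∂π/∂p_{Hop} = 402 − 4p_{Hop} + p_{Go} = 0 ⇒ p_{Hop} = 100.5 + 0.25p_{Go}.
Setting p_{Hop} = p_{Go} in the reaction function: p_{Hop} = 100.5 + 0.25p_{Hop}, so p_{Hop} = 100.5 / 0.75 = 134.
q_{Hop} = 360 − 2·134 + 134 = 226.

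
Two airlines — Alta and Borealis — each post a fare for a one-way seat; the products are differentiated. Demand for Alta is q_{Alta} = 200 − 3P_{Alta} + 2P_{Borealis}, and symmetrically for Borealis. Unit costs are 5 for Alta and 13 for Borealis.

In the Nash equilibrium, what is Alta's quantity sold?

Alta's profit: π = (P_{Alta} − 5)(200 − 3P_{Alta} + 2P_{Borealis}).
∂π/∂P_{Alta} = 215 − 6P_{Alta} + 2P_{Borealis} = 0 ⇒ P_{Alta} = 215/6 + (1/3)P_{Borealis}.
Similarly P_{Borealis} = 239/6 + (1/3)P_{Alta}.
Substituting the second reaction function into the first: P_{Alta} = 215/6 + (1/3)(239/6 + (1/3)P_{Alta}), which gives (8/9)P_{Alta} = 442/9 ⇒ P_{Alta} = 55.25.
Then P_{Borealis} = 239/6 + (1/3)·55.25 = 58.25.
q_{Alta} = 200 − 3·55.25 + 2·58.25 = 150.75.

150.75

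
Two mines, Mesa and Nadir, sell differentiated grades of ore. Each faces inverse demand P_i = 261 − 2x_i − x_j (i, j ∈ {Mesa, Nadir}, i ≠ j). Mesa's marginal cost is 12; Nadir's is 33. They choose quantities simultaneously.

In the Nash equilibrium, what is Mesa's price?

Mine Mesa's profit: π = x_{Mesa}(261 − 2x_{Mesa} − x_{Nadir}) − 12x_{Mesa}.
∂π/∂x_{Mesa} = 249 − 4x_{Mesa} − x_{Nadir} = 0 ⇒ x_{Mesa} = 62.25 − 0.25x_{Nadir}.
Similarly x_{Nadir} = 57 − 0.25x_{Mesa}.
Solving the two reaction functions simultaneously: (1 − (−0.25)(−0.25))x_{Mesa} = 62.25 − 0.25·57, so 0.9375x_{Mesa} = 48 and x_{Mesa} = 51.2.
Then x_{Nadir} = 57 − 0.25·51.2 = 44.2.
P_{Mesa} = 261 − 2·51.2 − 44.2 = 114.4.

114.4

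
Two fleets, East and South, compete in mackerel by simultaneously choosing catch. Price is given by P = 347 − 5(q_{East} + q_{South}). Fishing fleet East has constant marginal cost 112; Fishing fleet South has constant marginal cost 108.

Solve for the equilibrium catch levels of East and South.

Fishing fleet East's profit: π = q_{East}(347 − 5(q_{East} + q_{South})) − 112q_{East}.
∂π/∂q_{East} = 235 − 10q_{East} − 5q_{South} = 0, so q_{East} = 23.5 − 0.5q_{South}.
By the same steps for South: q_{South} = 23.9 − 0.5q_{East}.
Plugging q_{South} into East's best response: q_{East} = 23.5 − 0.5(23.9 − 0.5q_{East}) ⇒ 0.75q_{East} = 11.55, so q_{East} = 15.4.
Then q_{South} = 23.9 − 0.5·15.4 = 16.2.

15.4, 16.2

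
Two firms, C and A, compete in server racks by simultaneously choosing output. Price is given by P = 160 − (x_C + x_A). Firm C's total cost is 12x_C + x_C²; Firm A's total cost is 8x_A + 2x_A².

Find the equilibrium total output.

Firm C's profit: π = x_C(160 − (x_C + x_A)) − 12x_C − x_C².
∂π/∂x_C = 148 − 4x_C − x_A = 0, so x_C = 37 − 0.25x_A.
For A: ∂π/∂x_A = 152 − 6x_A − x_C = 0 ⇒ x_A = 76/3 − (1/6)x_C.
Substituting the second reaction function into the first: x_C = 37 − 0.25(76/3 − (1/6)x_C), which gives (23/24)x_C = 92/3 ⇒ x_C = 32.
Then x_A = 76/3 − (1/6)·32 = 20.
Total output: 32 + 20 = 52.

52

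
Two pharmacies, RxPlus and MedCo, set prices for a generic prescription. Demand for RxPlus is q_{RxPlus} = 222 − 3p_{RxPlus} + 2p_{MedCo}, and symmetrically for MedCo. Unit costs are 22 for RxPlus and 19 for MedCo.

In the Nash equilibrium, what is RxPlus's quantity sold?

148.3125

RxPlus's profit: π = (p_{RxPlus} − 22)(222 − 3p_{RxPlus} + 2p_{MedCo}).
∂π/∂p_{RxPlus} = 288 − 6p_{RxPlus} + 2p_{MedCo} = 0 ⇒ p_{RxPlus} = 48 + (1/3)p_{MedCo}.
Similarly p_{MedCo} = 46.5 + (1/3)p_{RxPlus}.
Plugging p_{MedCo} into RxPlus's best response: p_{RxPlus} = 48 + (1/3)(46.5 + (1/3)p_{RxPlus}) ⇒ (8/9)p_{RxPlus} = 63.5, so p_{RxPlus} = 71.4375.
Then p_{MedCo} = 46.5 + (1/3)·71.4375 = 70.3125.
q_{RxPlus} = 222 − 3·71.4375 + 2·70.3125 = 148.3125.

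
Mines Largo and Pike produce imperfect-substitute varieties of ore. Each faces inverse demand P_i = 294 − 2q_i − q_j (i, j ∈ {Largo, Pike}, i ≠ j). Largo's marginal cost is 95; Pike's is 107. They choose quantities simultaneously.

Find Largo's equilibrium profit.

Mine Largo's profit: π = q_{Largo}(294 − 2q_{Largo} − q_{Pike}) − 95q_{Largo}.
∂π/∂q_{Largo} = 199 − 4q_{Largo} − q_{Pike} = 0 ⇒ q_{Largo} = 49.75 − 0.25q_{Pike}.
Similarly q_{Pike} = 46.75 − 0.25q_{Largo}.
Solving the two reaction functions simultaneously: (1 − (−0.25)(−0.25))q_{Largo} = 49.75 − 0.25·46.75, so 0.9375q_{Largo} = 38.0625 and q_{Largo} = 40.6.
Then q_{Pike} = 46.75 − 0.25·40.6 = 36.6.
P_{Largo} = 294 − 2·40.6 − 36.6 = 176.2.
Profit = (176.2 − 95)·40.6 = 3296.72.

3296.72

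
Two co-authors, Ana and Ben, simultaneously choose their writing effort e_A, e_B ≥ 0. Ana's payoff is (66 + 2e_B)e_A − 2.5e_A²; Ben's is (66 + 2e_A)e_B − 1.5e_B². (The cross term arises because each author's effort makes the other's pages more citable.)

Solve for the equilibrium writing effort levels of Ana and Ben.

30, 42

Expanding Ana's payoff: 66e_A + 2e_Be_A − 2.5e_A².
∂π/∂e_A = 66 + 2e_B − 5e_A = 0, so e_A = 13.2 + 0.4e_B.
Likewise for Ben: e_B = 22 + (2/3)e_A.
Substituting the second reaction function into the first: e_A = 13.2 + 0.4(22 + (2/3)e_A), which gives (11/15)e_A = 22 ⇒ e_A = 30.
Then e_B = 22 + (2/3)·30 = 42.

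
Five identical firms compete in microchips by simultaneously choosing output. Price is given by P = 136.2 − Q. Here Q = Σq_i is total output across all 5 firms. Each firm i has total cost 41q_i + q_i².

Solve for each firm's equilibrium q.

A representative firm's profit is π_i = q_i(136.2 − Q) − 41q_i − q_i², with Q = q_i + Σ_{j≠i} q_j.
First-order condition: 95.2 − 4q_i − Σ_{j≠i} q_j = 0.
Imposing symmetry (q_j = q for all j) turns Σ_{j≠i} q_j into 4q, so 95.2 = 8q and q = 11.9.

11.9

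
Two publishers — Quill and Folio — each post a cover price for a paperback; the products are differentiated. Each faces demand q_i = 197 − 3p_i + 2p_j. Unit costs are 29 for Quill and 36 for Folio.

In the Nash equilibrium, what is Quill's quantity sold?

129.9375

Quill's profit: π = (p_{Quill} − 29)(197 − 3p_{Quill} + 2p_{Folio}).
∂π/∂p_{Quill} = 284 − 6p_{Quill} + 2p_{Folio} = 0 ⇒ p_{Quill} = 142/3 + (1/3)p_{Folio}.
Similarly p_{Folio} = 305/6 + (1/3)p_{Quill}.
Solving the two reaction functions simultaneously: (1 − (1/3)(1/3))p_{Quill} = 142/3 + (1/3)·(305/6), so (8/9)p_{Quill} = 1157/18 and p_{Quill} = 72.3125.
Then p_{Folio} = 305/6 + (1/3)·72.3125 = 74.9375.
q_{Quill} = 197 − 3·72.3125 + 2·74.9375 = 129.9375.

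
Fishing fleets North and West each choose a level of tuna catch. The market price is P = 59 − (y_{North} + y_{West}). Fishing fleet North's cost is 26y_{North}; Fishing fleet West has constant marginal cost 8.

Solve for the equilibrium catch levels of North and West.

5, 23

Fishing fleet North's profit: π = y_{North}(59 − (y_{North} + y_{West})) − 26y_{North}.
∂π/∂y_{North} = 33 − 2y_{North} − y_{West} = 0, so y_{North} = 16.5 − 0.5y_{West}.
By the same steps for West: y_{West} = 25.5 − 0.5y_{North}.
Plugging y_{West} into North's best response: y_{North} = 16.5 − 0.5(25.5 − 0.5y_{North}) ⇒ 0.75y_{North} = 3.75, so y_{North} = 5.
Then y_{West} = 25.5 − 0.5·5 = 23.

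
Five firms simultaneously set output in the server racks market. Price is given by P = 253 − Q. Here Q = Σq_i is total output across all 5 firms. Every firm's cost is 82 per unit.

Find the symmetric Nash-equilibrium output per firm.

A representative firm's profit is π_i = q_i(253 − Q) − 82q_i, with Q = q_i + Σ_{j≠i} q_j.
First-order condition: 171 − 2q_i − Σ_{j≠i} q_j = 0.
With identical firms, set every q_j = q: then 171 − 2q − 4q = 0, i.e. q = 171/6 = 28.5.

28.5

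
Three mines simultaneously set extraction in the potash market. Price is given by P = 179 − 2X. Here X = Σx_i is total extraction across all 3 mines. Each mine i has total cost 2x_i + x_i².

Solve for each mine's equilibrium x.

17.7

A representative mine's profit is π_i = x_i(179 − 2X) − 2x_i − x_i², with X = x_i + Σ_{j≠i} x_j.
First-order condition: 177 − 6x_i − 2Σ_{j≠i} x_j = 0.
Imposing symmetry (x_j = x for all j) turns Σ_{j≠i} x_j into 2x, so 177 = 10x and x = 17.7.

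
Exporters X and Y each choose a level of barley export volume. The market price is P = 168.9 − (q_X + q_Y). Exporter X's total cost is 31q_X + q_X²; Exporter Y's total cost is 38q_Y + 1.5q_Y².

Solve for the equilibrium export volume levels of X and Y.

29.4, 20.3

Exporter X's profit: π = q_X(168.9 − (q_X + q_Y)) − 31q_X − q_X².
∂π/∂q_X = 137.9 − 4q_X − q_Y = 0, so q_X = 34.475 − 0.25q_Y.
For Y: ∂π/∂q_Y = 130.9 − 5q_Y − q_X = 0 ⇒ q_Y = 26.18 − 0.2q_X.
Solving the two reaction functions simultaneously: (1 − (−0.25)(−0.2))q_X = 34.475 − 0.25·26.18, so 0.95q_X = 27.93 and q_X = 29.4.
Then q_Y = 26.18 − 0.2·29.4 = 20.3.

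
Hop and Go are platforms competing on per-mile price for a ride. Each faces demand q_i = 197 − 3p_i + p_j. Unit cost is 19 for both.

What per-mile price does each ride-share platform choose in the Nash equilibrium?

50.8

Hop's profit: π = (p_{Hop} − 19)(197 − 3p_{Hop} + p_{Go}).
∂π/∂p_{Hop} = 254 − 6p_{Hop} + p_{Go} = 0 ⇒ p_{Hop} = 127/3 + (1/6)p_{Go}.
Setting p_{Hop} = p_{Go} in the reaction function: p_{Hop} = 127/3 + (1/6)p_{Hop}, so p_{Hop} = (127/3) / (5/6) = 50.8.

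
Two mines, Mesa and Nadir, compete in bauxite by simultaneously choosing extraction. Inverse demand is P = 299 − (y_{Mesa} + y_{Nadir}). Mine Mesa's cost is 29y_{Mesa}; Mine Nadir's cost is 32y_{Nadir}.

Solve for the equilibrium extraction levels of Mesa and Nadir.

Mine Mesa's profit: π = y_{Mesa}(299 − (y_{Mesa} + y_{Nadir})) − 29y_{Mesa}.
∂π/∂y_{Mesa} = 270 − 2y_{Mesa} − y_{Nadir} = 0, so y_{Mesa} = 135 − 0.5y_{Nadir}.
By the same steps for Nadir: y_{Nadir} = 133.5 − 0.5y_{Mesa}.
Solving the two reaction functions simultaneously: (1 − (−0.5)(−0.5))y_{Mesa} = 135 − 0.5·133.5, so 0.75y_{Mesa} = 68.25 and y_{Mesa} = 91.
Then y_{Nadir} = 133.5 − 0.5·91 = 88.

91, 88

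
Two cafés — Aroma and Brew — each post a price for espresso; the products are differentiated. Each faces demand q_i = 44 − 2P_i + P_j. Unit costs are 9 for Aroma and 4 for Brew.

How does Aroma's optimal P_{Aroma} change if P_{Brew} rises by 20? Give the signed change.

Aroma's profit: π = (P_{Aroma} − 9)(44 − 2P_{Aroma} + P_{Brew}).
∂π/∂P_{Aroma} = 62 − 4P_{Aroma} + P_{Brew} = 0 ⇒ P_{Aroma} = 15.5 + 0.25P_{Brew}.
The reaction-function slope is 0.25, so a 20-unit rise in P_{Brew} moves P_{Aroma} by 0.25 × 20 = 5. Aroma's best response rises — the actions are strategic complements.

5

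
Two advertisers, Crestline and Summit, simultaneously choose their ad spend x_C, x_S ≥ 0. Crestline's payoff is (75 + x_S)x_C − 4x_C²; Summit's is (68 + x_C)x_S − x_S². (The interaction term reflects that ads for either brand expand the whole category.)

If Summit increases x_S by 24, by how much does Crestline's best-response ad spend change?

3

Expanding Crestline's payoff: 75x_C + x_Sx_C − 4x_C².
∂π/∂x_C = 75 + x_S − 8x_C = 0, so x_C = 9.375 + 0.125x_S.
The reaction-function slope is 0.125, so a 24-unit rise in x_S moves x_C by 0.125 × 24 = 3. Crestline's best response rises — the actions are strategic complements.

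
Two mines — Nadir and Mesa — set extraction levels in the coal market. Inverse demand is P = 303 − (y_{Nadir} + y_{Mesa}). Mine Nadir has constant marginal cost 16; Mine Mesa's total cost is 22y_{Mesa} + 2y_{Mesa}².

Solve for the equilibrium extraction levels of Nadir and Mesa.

131, 25

Mine Nadir's profit: π = y_{Nadir}(303 − (y_{Nadir} + y_{Mesa})) − 16y_{Nadir}.
∂π/∂y_{Nadir} = 287 − 2y_{Nadir} − y_{Mesa} = 0, so y_{Nadir} = 143.5 − 0.5y_{Mesa}.
For Mesa: ∂π/∂y_{Mesa} = 281 − 6y_{Mesa} − y_{Nadir} = 0 ⇒ y_{Mesa} = 281/6 − (1/6)y_{Nadir}.
Solving the two reaction functions simultaneously: (1 − (−0.5)(−1/6))y_{Nadir} = 143.5 − 0.5·(281/6), so (11/12)y_{Nadir} = 1441/12 and y_{Nadir} = 131.
Then y_{Mesa} = 281/6 − (1/6)·131 = 25.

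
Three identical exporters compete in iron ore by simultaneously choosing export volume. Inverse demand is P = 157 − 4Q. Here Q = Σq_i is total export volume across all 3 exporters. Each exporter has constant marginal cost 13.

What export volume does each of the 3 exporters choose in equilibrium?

A representative exporter's profit is π_i = q_i(157 − 4Q) − 13q_i, with Q = q_i + Σ_{j≠i} q_j.
First-order condition: 144 − 8q_i − 4Σ_{j≠i} q_j = 0.
With identical exporters, set every q_j = q: then 144 − 8q − 8q = 0, i.e. q = 144/16 = 9.

9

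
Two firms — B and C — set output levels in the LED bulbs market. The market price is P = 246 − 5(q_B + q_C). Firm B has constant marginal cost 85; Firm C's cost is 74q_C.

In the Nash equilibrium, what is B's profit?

Firm B's profit: π = q_B(246 − 5(q_B + q_C)) − 85q_B.
∂π/∂q_B = 161 − 10q_B − 5q_C = 0, so q_B = 16.1 − 0.5q_C.
By the same steps for C: q_C = 17.2 − 0.5q_B.
Plugging q_C into B's best response: q_B = 16.1 − 0.5(17.2 − 0.5q_B) ⇒ 0.75q_B = 7.5, so q_B = 10.
Then q_C = 17.2 − 0.5·10 = 12.2.
Price P = 246 − 5·22.2 = 135.
B's profit: (135 − 85)·10 = 500.

500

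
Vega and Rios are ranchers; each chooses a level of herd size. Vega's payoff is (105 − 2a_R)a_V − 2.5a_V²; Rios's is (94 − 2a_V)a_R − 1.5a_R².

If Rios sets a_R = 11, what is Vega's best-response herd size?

16.6

Expanding Vega's payoff: 105a_V − 2a_Ra_V − 2.5a_V².
∂π/∂a_V = 105 − 2a_R − 5a_V = 0, so a_V = 21 − 0.4a_R.
At a_R = 11: a_V = 21 − 0.4·11 = 16.6.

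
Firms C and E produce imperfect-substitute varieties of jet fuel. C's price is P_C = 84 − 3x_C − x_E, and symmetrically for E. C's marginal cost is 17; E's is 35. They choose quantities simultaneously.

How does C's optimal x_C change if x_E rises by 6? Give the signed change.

Firm C's profit: π = x_C(84 − 3x_C − x_E) − 17x_C.
∂π/∂x_C = 67 − 6x_C − x_E = 0 ⇒ x_C = 67/6 − (1/6)x_E.
The reaction-function slope is −1/6, so a 6-unit rise in x_E moves x_C by −1/6 × 6 = −1. C's best response falls — the actions are strategic substitutes.

-1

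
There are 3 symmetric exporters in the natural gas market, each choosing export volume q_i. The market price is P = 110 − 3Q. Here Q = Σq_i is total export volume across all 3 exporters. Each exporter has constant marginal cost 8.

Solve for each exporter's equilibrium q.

A representative exporter's profit is π_i = q_i(110 − 3Q) − 8q_i, with Q = q_i + Σ_{j≠i} q_j.
First-order condition: 102 − 6q_i − 3Σ_{j≠i} q_j = 0.
With identical exporters, set every q_j = q: then 102 − 6q − 6q = 0, i.e. q = 102/12 = 8.5.

8.5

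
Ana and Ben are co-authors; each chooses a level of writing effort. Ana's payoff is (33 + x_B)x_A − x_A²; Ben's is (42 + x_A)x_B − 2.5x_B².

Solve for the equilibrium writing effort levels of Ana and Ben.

Expanding Ana's payoff: 33x_A + x_Bx_A − x_A².
∂π/∂x_A = 33 + x_B − 2x_A = 0, so x_A = 16.5 + 0.5x_B.
Likewise for Ben: x_B = 8.4 + 0.2x_A.
Solving the two reaction functions simultaneously: (1 − (0.5)(0.2))x_A = 16.5 + 0.5·8.4, so 0.9x_A = 20.7 and x_A = 23.
Then x_B = 8.4 + 0.2·23 = 13.

23, 13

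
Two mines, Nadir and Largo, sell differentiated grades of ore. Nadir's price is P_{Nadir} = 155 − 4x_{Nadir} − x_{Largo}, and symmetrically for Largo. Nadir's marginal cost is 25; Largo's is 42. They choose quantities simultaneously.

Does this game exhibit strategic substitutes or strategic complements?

Mine Nadir's profit: π = x_{Nadir}(155 − 4x_{Nadir} − x_{Largo}) − 25x_{Nadir}.
∂π/∂x_{Nadir} = 130 − 8x_{Nadir} − x_{Largo} = 0 ⇒ x_{Nadir} = 16.25 − 0.125x_{Largo}.
The best-response slope dx_{Nadir}/dx_{Largo} = −0.125 < 0: the reaction function is downward-sloping, so the choices are strategic substitutes.

strategic substitutes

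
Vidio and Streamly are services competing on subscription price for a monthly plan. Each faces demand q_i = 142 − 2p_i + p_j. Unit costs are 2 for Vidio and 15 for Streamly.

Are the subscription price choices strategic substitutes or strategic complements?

strategic complements

Vidio's profit: π = (p_{Vidio} − 2)(142 − 2p_{Vidio} + p_{Streamly}).
∂π/∂p_{Vidio} = 146 − 4p_{Vidio} + p_{Streamly} = 0 ⇒ p_{Vidio} = 36.5 + 0.25p_{Streamly}.
The best-response slope dp_{Vidio}/dp_{Streamly} = 0.25 > 0: the reaction function is upward-sloping, so the choices are strategic complements.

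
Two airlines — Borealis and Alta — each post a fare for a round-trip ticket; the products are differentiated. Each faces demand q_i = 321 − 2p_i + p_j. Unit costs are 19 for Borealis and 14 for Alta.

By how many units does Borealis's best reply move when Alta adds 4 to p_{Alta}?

Borealis's profit: π = (p_{Borealis} − 19)(321 − 2p_{Borealis} + p_{Alta}).
∂π/∂p_{Borealis} = 359 − 4p_{Borealis} + p_{Alta} = 0 ⇒ p_{Borealis} = 89.75 + 0.25p_{Alta}.
The reaction-function slope is 0.25, so a 4-unit rise in p_{Alta} moves p_{Borealis} by 0.25 × 4 = 1. Borealis's best response rises — the actions are strategic complements.

1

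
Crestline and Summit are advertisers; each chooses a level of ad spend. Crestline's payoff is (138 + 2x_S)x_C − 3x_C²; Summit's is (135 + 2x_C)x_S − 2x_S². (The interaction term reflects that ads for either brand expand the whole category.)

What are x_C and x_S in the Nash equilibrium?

41.1, 54.3

Expanding Crestline's payoff: 138x_C + 2x_Sx_C − 3x_C².
∂π/∂x_C = 138 + 2x_S − 6x_C = 0, so x_C = 23 + (1/3)x_S.
Likewise for Summit: x_S = 33.75 + 0.5x_C.
Substituting the second reaction function into the first: x_C = 23 + (1/3)(33.75 + 0.5x_C), which gives (5/6)x_C = 34.25 ⇒ x_C = 41.1.
Then x_S = 33.75 + 0.5·41.1 = 54.3.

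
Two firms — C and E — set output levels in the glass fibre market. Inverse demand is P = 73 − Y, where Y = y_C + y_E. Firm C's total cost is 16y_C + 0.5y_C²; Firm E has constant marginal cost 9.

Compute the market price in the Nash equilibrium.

Firm C's profit: π = y_C(73 − (y_C + y_E)) − 16y_C − 0.5y_C².
∂π/∂y_C = 57 − 3y_C − y_E = 0, so y_C = 19 − (1/3)y_E.
For E: ∂π/∂y_E = 64 − 2y_E − y_C = 0 ⇒ y_E = 32 − 0.5y_C.
Substituting the second reaction function into the first: y_C = 19 − (1/3)(32 − 0.5y_C), which gives (5/6)y_C = 25/3 ⇒ y_C = 10.
Then y_E = 32 − 0.5·10 = 27.
Equilibrium price: P = 73 − 37 = 36.

36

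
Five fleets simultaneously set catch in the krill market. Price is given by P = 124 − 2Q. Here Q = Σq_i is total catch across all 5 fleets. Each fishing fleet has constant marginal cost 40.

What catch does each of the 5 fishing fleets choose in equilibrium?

7

A representative fishing fleet's profit is π_i = q_i(124 − 2Q) − 40q_i, with Q = q_i + Σ_{j≠i} q_j.
First-order condition: 84 − 4q_i − 2Σ_{j≠i} q_j = 0.
With identical fishing fleets, set every q_j = q: then 84 − 4q − 8q = 0, i.e. q = 84/12 = 7.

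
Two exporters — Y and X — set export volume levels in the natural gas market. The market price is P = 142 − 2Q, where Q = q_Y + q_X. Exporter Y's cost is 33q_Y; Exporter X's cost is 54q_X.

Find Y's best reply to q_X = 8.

23.25

Exporter Y's profit: π = q_Y(142 − 2(q_Y + q_X)) − 33q_Y.
∂π/∂q_Y = 109 − 4q_Y − 2q_X = 0, so q_Y = 27.25 − 0.5q_X.
At q_X = 8: q_Y = 27.25 − 0.5·8 = 23.25.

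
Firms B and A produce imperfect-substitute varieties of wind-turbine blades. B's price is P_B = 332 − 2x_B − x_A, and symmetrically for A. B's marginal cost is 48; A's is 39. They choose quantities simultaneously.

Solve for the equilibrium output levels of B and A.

56.2, 59.2

Firm B's profit: π = x_B(332 − 2x_B − x_A) − 48x_B.
∂π/∂x_B = 284 − 4x_B − x_A = 0 ⇒ x_B = 71 − 0.25x_A.
Similarly x_A = 73.25 − 0.25x_B.
Solving the two reaction functions simultaneously: (1 − (−0.25)(−0.25))x_B = 71 − 0.25·73.25, so 0.9375x_B = 52.6875 and x_B = 56.2.
Then x_A = 73.25 − 0.25·56.2 = 59.2.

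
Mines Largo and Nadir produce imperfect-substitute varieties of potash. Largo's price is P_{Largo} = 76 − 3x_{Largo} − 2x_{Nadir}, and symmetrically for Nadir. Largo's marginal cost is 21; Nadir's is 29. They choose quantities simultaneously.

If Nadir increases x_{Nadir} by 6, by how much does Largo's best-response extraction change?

Mine Largo's profit: π = x_{Largo}(76 − 3x_{Largo} − 2x_{Nadir}) − 21x_{Largo}.
∂π/∂x_{Largo} = 55 − 6x_{Largo} − 2x_{Nadir} = 0 ⇒ x_{Largo} = 55/6 − (1/3)x_{Nadir}.
The reaction-function slope is −1/3, so a 6-unit rise in x_{Nadir} moves x_{Largo} by −1/3 × 6 = −2. Largo's best response falls — the actions are strategic substitutes.

-2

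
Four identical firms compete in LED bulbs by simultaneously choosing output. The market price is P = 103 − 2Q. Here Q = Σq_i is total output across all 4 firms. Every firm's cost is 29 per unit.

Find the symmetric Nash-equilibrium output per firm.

A representative firm's profit is π_i = q_i(103 − 2Q) − 29q_i, with Q = q_i + Σ_{j≠i} q_j.
First-order condition: 74 − 4q_i − 2Σ_{j≠i} q_j = 0.
In a symmetric equilibrium every firm chooses the same q, so Σ_{j≠i} q_j = 3q. The condition becomes 74 − 10q = 0, giving q = 74/10 = 7.4.

7.4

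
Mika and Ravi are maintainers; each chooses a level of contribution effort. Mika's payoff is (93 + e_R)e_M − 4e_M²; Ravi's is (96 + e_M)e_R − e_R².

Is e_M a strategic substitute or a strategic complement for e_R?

strategic complements

Expanding Mika's payoff: 93e_M + e_Re_M − 4e_M².
∂π/∂e_M = 93 + e_R − 8e_M = 0, so e_M = 11.625 + 0.125e_R.
The best-response slope de_M/de_R = 0.125 > 0: the reaction function is upward-sloping, so the choices are strategic complements.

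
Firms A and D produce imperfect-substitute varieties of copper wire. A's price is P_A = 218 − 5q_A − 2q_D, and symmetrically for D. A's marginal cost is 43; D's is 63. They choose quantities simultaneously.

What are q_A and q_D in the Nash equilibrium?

Firm A's profit: π = q_A(218 − 5q_A − 2q_D) − 43q_A.
∂π/∂q_A = 175 − 10q_A − 2q_D = 0 ⇒ q_A = 17.5 − 0.2q_D.
Similarly q_D = 15.5 − 0.2q_A.
Solving the two reaction functions simultaneously: (1 − (−0.2)(−0.2))q_A = 17.5 − 0.2·15.5, so 0.96q_A = 14.4 and q_A = 15.
Then q_D = 15.5 − 0.2·15 = 12.5.

15, 12.5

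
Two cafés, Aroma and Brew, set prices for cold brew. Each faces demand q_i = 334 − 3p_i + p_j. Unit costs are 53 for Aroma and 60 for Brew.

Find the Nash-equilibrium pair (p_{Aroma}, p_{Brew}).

99.2, 102.2

Aroma's profit: π = (p_{Aroma} − 53)(334 − 3p_{Aroma} + p_{Brew}).
∂π/∂p_{Aroma} = 493 − 6p_{Aroma} + p_{Brew} = 0 ⇒ p_{Aroma} = 493/6 + (1/6)p_{Brew}.
Similarly p_{Brew} = 257/3 + (1/6)p_{Aroma}.
Solving the two reaction functions simultaneously: (1 − (1/6)(1/6))p_{Aroma} = 493/6 + (1/6)·(257/3), so (35/36)p_{Aroma} = 868/9 and p_{Aroma} = 99.2.
Then p_{Brew} = 257/3 + (1/6)·99.2 = 102.2.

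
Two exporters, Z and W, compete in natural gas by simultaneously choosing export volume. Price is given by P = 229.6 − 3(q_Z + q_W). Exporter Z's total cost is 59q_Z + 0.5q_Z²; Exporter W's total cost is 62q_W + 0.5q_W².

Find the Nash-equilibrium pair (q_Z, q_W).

Exporter Z's profit: π = q_Z(229.6 − 3(q_Z + q_W)) − 59q_Z − 0.5q_Z².
∂π/∂q_Z = 170.6 − 7q_Z − 3q_W = 0, so q_Z = 853/35 − (3/7)q_W.
By the same steps for W: q_W = 838/35 − (3/7)q_Z.
Plugging q_W into Z's best response: q_Z = 853/35 − (3/7)(838/35 − (3/7)q_Z) ⇒ (40/49)q_Z = 3457/245, so q_Z = 17.285.
Then q_W = 838/35 − (3/7)·17.285 = 16.535.

17.285, 16.535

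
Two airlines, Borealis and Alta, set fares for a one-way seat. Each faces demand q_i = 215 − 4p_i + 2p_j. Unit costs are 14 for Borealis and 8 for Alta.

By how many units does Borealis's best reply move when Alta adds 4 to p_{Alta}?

Borealis's profit: π = (p_{Borealis} − 14)(215 − 4p_{Borealis} + 2p_{Alta}).
∂π/∂p_{Borealis} = 271 − 8p_{Borealis} + 2p_{Alta} = 0 ⇒ p_{Borealis} = 33.875 + 0.25p_{Alta}.
The reaction-function slope is 0.25, so a 4-unit rise in p_{Alta} moves p_{Borealis} by 0.25 × 4 = 1. Borealis's best response rises — the actions are strategic complements.

1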